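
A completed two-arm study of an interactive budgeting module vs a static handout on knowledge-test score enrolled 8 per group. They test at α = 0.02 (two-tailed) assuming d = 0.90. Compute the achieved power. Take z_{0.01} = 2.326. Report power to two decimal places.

For two equal groups, power = Φ(d·√(n/2) − z_{α/2}).
d·√(n/2) = 0.90 × √(8/2) = 0.90 × 2.000 = 1.800.
z_β = 1.800 − 2.326 = -0.526.
Power = Φ(-0.526) = 0.299.

power ≈ 0.30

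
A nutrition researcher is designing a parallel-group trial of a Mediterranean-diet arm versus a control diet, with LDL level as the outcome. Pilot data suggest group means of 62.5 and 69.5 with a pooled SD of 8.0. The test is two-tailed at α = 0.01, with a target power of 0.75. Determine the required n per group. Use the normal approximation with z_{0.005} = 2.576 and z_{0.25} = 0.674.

n = 28 per group

Cohen's d = |M₁ − M₂| / SD_pooled = |62.5 − 69.5| / 8.0 = 7.0 / 8.0 = 0.875.
For two independent groups with equal n: n = 2·((z_{α/2} + z_β) / d)².
z_{α/2} + z_β = 2.576 + 0.674 = 3.250.
n = 2 × (3.250 / 0.875)² = 2 × 3.714² = 2 × 13.80 = 27.6.
Round up to the next whole participant.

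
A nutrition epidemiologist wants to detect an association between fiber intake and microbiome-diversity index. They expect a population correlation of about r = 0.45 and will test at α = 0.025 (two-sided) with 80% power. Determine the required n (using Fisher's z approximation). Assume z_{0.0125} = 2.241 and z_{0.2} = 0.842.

n = 44

Fisher's z: C = ½·ln((1+r)/(1−r)) = ½·ln(2.6364) = 0.4847.
n = ((z_{α/2} + z_β)/C)² + 3.
(2.241 + 0.842) / 0.4847 = 3.083 / 0.4847 = 6.361.
n = 6.361² + 3 = 40.46 + 3 = 43.5.
Round up.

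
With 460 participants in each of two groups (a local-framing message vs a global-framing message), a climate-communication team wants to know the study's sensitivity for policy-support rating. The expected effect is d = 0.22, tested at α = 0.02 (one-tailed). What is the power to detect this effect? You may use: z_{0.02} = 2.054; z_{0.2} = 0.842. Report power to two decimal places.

power ≈ 0.90

For two equal groups, power = Φ(d·√(n/2) − z_{α}).
d·√(n/2) = 0.22 × √(460/2) = 0.22 × 15.166 = 3.336.
z_β = 3.336 − 2.054 = 1.282.
Power = Φ(1.282) = 0.900.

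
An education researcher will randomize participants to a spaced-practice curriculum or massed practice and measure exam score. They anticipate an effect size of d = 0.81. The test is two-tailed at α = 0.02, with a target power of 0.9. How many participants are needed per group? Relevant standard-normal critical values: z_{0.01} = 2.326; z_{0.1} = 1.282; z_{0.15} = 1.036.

n = 40 per group

For two independent groups with equal n: n = 2·((z_{α/2} + z_β) / d)².
z_{α/2} + z_β = 2.326 + 1.282 = 3.608.
n = 2 × (3.608 / 0.81)² = 2 × 4.454² = 2 × 19.84 = 39.7.
Round up to the next whole participant.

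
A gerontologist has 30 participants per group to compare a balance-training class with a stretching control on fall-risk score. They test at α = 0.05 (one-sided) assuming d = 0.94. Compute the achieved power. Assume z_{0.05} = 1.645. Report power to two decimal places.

power ≈ 0.98

For two equal groups, power = Φ(d·√(n/2) − z_{α}).
d·√(n/2) = 0.94 × √(30/2) = 0.94 × 3.873 = 3.641.
z_β = 3.641 − 1.645 = 1.996.
Power = Φ(1.996) = 0.977.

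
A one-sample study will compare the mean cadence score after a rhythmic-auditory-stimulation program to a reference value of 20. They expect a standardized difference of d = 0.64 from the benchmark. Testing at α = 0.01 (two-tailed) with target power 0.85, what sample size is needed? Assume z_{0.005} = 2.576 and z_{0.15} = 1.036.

n = 32

For a one-sample test: n = ((z_{α/2} + z_β) / d)².
z_{α/2} + z_β = 2.576 + 1.036 = 3.612.
n = (3.612 / 0.64)² = 5.644² = 31.85.
Round up.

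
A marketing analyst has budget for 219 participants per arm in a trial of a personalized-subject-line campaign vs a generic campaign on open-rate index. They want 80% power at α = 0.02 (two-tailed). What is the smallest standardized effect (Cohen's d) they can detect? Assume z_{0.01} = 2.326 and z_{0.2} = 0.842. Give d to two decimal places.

d_min ≈ 0.30

For two independent groups of n = 219 each: d_min = (z_{α/2} + z_β)·√(2/n).
z-sum = 2.326 + 0.842 = 3.168.
d_min = 3.168 × √(2/219) = 3.168 × 0.0956 = 0.303.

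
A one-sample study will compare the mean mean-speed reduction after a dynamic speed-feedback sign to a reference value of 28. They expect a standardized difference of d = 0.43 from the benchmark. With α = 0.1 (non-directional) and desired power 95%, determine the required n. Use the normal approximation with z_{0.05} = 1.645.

n = 59

For a one-sample test: n = ((z_{α/2} + z_β) / d)².
z_{α/2} + z_β = 1.645 + 1.645 = 3.290.
n = (3.290 / 0.43)² = 7.651² = 58.54.
Round up.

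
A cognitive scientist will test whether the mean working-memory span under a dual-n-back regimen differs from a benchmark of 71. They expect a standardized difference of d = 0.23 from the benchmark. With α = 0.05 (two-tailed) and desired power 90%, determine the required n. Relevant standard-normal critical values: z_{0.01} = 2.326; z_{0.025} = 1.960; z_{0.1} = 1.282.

For a one-sample test: n = ((z_{α/2} + z_β) / d)².
z_{α/2} + z_β = 1.960 + 1.282 = 3.242.
n = (3.242 / 0.23)² = 14.096² = 198.69.
Round up.

n = 199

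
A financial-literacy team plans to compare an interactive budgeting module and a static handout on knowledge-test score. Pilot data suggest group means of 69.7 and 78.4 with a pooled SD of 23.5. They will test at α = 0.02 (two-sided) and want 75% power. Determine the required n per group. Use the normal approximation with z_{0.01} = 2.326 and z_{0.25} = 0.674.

Cohen's d = |M₁ − M₂| / SD_pooled = |69.7 − 78.4| / 23.5 = 8.7 / 23.5 = 0.370.
For two independent groups with equal n: n = 2·((z_{α/2} + z_β) / d)².
z_{α/2} + z_β = 2.326 + 0.674 = 3.000.
n = 2 × (3.000 / 0.370)² = 2 × 8.108² = 2 × 65.74 = 131.5.
Round up to the next whole participant.

n = 132 per group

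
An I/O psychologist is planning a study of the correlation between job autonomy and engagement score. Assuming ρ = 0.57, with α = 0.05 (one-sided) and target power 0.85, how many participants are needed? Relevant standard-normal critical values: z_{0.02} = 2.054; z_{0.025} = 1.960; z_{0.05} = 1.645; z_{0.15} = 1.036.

n = 21

Fisher's z: C = ½·ln((1+r)/(1−r)) = ½·ln(3.6512) = 0.6475.
n = ((z_{α} + z_β)/C)² + 3.
(1.645 + 1.036) / 0.6475 = 2.681 / 0.6475 = 4.141.
n = 4.141² + 3 = 17.14 + 3 = 20.1.
Round up.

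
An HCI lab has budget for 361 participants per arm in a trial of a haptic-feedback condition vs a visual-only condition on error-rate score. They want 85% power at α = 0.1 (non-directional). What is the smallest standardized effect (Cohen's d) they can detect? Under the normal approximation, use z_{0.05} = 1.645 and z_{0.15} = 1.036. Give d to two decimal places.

d_min ≈ 0.20

For two independent groups of n = 361 each: d_min = (z_{α/2} + z_β)·√(2/n).
z-sum = 1.645 + 1.036 = 2.681.
d_min = 2.681 × √(2/361) = 2.681 × 0.0744 = 0.200.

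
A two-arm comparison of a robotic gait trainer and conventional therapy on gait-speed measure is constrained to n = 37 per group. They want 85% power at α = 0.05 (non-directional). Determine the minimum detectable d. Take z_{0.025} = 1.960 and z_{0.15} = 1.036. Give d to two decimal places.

For two independent groups of n = 37 each: d_min = (z_{α/2} + z_β)·√(2/n).
z-sum = 1.960 + 1.036 = 2.996.
d_min = 2.996 × √(2/37) = 2.996 × 0.2325 = 0.697.

d_min ≈ 0.70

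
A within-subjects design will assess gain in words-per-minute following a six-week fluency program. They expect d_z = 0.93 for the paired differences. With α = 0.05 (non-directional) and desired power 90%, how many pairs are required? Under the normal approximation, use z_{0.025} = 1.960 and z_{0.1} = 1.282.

For a paired (one-sample on differences) test: n = ((z_{α/2} + z_β) / d)².
z_{α/2} + z_β = 1.960 + 1.282 = 3.242.
n = (3.242 / 0.93)² = 3.486² = 12.15.
Round up.

n = 13 pairs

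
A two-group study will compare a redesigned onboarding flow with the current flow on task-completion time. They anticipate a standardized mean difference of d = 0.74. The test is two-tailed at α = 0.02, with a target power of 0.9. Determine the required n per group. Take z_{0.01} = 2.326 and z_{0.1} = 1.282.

n = 48 per group

For two independent groups with equal n: n = 2·((z_{α/2} + z_β) / d)².
z_{α/2} + z_β = 2.326 + 1.282 = 3.608.
n = 2 × (3.608 / 0.74)² = 2 × 4.876² = 2 × 23.77 = 47.5.
Round up to the next whole participant.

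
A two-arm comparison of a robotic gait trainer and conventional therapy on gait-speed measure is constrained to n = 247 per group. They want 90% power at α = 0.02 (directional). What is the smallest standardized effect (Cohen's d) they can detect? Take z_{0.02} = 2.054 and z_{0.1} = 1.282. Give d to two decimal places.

d_min ≈ 0.30

For two independent groups of n = 247 each: d_min = (z_{α} + z_β)·√(2/n).
z-sum = 2.054 + 1.282 = 3.336.
d_min = 3.336 × √(2/247) = 3.336 × 0.0900 = 0.300.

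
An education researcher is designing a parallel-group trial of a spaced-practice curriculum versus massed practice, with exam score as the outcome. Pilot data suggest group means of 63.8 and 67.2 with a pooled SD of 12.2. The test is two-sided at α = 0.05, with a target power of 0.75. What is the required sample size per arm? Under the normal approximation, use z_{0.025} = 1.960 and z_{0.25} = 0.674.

n = 179 per group

Cohen's d = |M₁ − M₂| / SD_pooled = |63.8 − 67.2| / 12.2 = 3.4 / 12.2 = 0.279.
For two independent groups with equal n: n = 2·((z_{α/2} + z_β) / d)².
z_{α/2} + z_β = 1.960 + 0.674 = 2.634.
n = 2 × (2.634 / 0.279)² = 2 × 9.441² = 2 × 89.13 = 178.3.
Round up to the next whole participant.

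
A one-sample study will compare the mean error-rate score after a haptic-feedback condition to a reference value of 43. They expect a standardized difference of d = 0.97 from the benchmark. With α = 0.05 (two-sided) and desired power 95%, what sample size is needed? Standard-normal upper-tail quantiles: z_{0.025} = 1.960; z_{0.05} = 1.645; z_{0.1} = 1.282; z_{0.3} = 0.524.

n = 14

For a one-sample test: n = ((z_{α/2} + z_β) / d)².
z_{α/2} + z_β = 1.960 + 1.645 = 3.605.
n = (3.605 / 0.97)² = 3.716² = 13.81.
Round up.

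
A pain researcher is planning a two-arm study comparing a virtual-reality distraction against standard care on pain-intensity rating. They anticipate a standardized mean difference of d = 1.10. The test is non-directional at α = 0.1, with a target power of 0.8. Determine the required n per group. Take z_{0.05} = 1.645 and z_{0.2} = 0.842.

For two independent groups with equal n: n = 2·((z_{α/2} + z_β) / d)².
z_{α/2} + z_β = 1.645 + 0.842 = 2.487.
n = 2 × (2.487 / 1.10)² = 2 × 2.261² = 2 × 5.11 = 10.2.
Round up to the next whole participant.

n = 11 per group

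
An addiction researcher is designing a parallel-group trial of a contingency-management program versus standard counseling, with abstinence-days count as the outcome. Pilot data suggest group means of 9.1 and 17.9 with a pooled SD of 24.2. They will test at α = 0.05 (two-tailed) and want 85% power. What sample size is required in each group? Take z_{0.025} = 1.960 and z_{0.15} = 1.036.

Cohen's d = |M₁ − M₂| / SD_pooled = |9.1 − 17.9| / 24.2 = 8.8 / 24.2 = 0.364.
For two independent groups with equal n: n = 2·((z_{α/2} + z_β) / d)².
z_{α/2} + z_β = 1.960 + 1.036 = 2.996.
n = 2 × (2.996 / 0.364)² = 2 × 8.231² = 2 × 67.75 = 135.5.
Round up to the next whole participant.

n = 136 per group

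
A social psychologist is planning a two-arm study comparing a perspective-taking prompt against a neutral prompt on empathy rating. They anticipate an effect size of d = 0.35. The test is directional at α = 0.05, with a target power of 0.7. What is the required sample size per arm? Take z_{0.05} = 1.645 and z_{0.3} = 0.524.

For two independent groups with equal n: n = 2·((z_{α} + z_β) / d)².
z_{α} + z_β = 1.645 + 0.524 = 2.169.
n = 2 × (2.169 / 0.35)² = 2 × 6.197² = 2 × 38.40 = 76.8.
Round up to the next whole participant.

n = 77 per group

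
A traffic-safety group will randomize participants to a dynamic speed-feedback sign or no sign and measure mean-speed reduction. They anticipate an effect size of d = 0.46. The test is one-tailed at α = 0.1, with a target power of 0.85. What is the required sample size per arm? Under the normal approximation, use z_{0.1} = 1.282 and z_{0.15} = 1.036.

n = 51 per group

For two independent groups with equal n: n = 2·((z_{α} + z_β) / d)².
z_{α} + z_β = 1.282 + 1.036 = 2.318.
n = 2 × (2.318 / 0.46)² = 2 × 5.039² = 2 × 25.39 = 50.8.
Round up to the next whole participant.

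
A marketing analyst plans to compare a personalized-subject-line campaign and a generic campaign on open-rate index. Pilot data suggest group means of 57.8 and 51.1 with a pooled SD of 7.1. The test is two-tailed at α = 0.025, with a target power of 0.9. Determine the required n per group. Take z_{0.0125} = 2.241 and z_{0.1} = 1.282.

Cohen's d = |M₁ − M₂| / SD_pooled = |57.8 − 51.1| / 7.1 = 6.7 / 7.1 = 0.944.
For two independent groups with equal n: n = 2·((z_{α/2} + z_β) / d)².
z_{α/2} + z_β = 2.241 + 1.282 = 3.523.
n = 2 × (3.523 / 0.944)² = 2 × 3.732² = 2 × 13.93 = 27.9.
Round up to the next whole participant.

n = 28 per group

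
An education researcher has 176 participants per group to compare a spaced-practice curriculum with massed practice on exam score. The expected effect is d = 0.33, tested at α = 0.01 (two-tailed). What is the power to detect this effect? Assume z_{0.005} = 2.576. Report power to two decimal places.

power ≈ 0.70

For two equal groups, power = Φ(d·√(n/2) − z_{α/2}).
d·√(n/2) = 0.33 × √(176/2) = 0.33 × 9.381 = 3.096.
z_β = 3.096 − 2.576 = 0.520.
Power = Φ(0.520) = 0.698.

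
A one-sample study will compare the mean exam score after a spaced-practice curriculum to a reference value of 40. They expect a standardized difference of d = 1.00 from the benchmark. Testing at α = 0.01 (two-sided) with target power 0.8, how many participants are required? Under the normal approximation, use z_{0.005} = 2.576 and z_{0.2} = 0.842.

n = 12

For a one-sample test: n = ((z_{α/2} + z_β) / d)².
z_{α/2} + z_β = 2.576 + 0.842 = 3.418.
n = (3.418 / 1.00)² = 3.418² = 11.68.
Round up.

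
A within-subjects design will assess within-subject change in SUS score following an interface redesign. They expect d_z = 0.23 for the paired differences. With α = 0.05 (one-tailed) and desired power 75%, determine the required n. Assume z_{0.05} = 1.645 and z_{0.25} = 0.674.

n = 102 pairs

For a paired (one-sample on differences) test: n = ((z_{α} + z_β) / d)².
z_{α} + z_β = 1.645 + 0.674 = 2.319.
n = (2.319 / 0.23)² = 10.083² = 101.66.
Round up.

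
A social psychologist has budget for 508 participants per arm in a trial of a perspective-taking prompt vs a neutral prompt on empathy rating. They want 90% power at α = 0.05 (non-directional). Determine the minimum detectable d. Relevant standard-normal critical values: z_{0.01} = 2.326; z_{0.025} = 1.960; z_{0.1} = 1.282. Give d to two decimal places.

For two independent groups of n = 508 each: d_min = (z_{α/2} + z_β)·√(2/n).
z-sum = 1.960 + 1.282 = 3.242.
d_min = 3.242 × √(2/508) = 3.242 × 0.0627 = 0.203.

d_min ≈ 0.20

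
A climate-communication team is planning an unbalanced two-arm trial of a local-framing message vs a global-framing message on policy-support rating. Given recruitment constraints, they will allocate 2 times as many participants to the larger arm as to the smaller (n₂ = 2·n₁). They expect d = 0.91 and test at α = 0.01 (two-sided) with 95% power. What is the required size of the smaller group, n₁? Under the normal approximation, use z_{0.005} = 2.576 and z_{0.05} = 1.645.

n₁ = 33

With allocation ratio k = n₂/n₁ = 2, Var(x̄₁−x̄₂) = σ²(1/n₁ + 1/(k·n₁)) = σ²·(k+1)/(k·n₁).
So n₁ = (1 + 1/k)·((z_{α/2} + z_β)/d)² = 1.500 × (4.221/0.91)².
n₁ = 1.500 × 21.52 = 32.3.
Round up: n₁ = 33, giving n₂ = 2 × 33 = 66.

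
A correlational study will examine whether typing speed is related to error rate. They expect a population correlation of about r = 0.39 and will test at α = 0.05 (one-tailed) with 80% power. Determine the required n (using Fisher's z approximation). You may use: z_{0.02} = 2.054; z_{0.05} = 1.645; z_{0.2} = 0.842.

Fisher's z: C = ½·ln((1+r)/(1−r)) = ½·ln(2.2787) = 0.4118.
n = ((z_{α} + z_β)/C)² + 3.
(1.645 + 0.842) / 0.4118 = 2.487 / 0.4118 = 6.039.
n = 6.039² + 3 = 36.47 + 3 = 39.5.
Round up.

n = 40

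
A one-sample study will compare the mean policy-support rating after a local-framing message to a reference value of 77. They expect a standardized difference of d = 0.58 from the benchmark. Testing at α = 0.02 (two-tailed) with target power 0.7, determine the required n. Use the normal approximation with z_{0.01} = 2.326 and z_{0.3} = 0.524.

For a one-sample test: n = ((z_{α/2} + z_β) / d)².
z_{α/2} + z_β = 2.326 + 0.524 = 2.850.
n = (2.850 / 0.58)² = 4.914² = 24.15.
Round up.

n = 25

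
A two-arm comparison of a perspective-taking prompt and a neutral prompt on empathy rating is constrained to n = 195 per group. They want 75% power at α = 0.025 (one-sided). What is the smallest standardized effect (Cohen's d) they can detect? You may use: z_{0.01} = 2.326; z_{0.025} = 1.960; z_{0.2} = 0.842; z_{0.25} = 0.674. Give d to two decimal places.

d_min ≈ 0.27

For two independent groups of n = 195 each: d_min = (z_{α} + z_β)·√(2/n).
z-sum = 1.960 + 0.674 = 2.634.
d_min = 2.634 × √(2/195) = 2.634 × 0.1013 = 0.267.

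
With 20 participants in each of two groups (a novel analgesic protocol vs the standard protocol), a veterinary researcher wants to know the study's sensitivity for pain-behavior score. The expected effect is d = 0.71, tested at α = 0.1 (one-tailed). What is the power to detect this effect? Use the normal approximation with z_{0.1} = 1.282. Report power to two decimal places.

For two equal groups, power = Φ(d·√(n/2) − z_{α}).
d·√(n/2) = 0.71 × √(20/2) = 0.71 × 3.162 = 2.245.
z_β = 2.245 − 1.282 = 0.963.
Power = Φ(0.963) = 0.832.

power ≈ 0.83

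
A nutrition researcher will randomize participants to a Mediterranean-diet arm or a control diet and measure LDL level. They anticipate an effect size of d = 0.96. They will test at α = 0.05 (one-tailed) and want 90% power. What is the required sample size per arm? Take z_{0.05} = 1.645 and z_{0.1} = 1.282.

n = 19 per group

For two independent groups with equal n: n = 2·((z_{α} + z_β) / d)².
z_{α} + z_β = 1.645 + 1.282 = 2.927.
n = 2 × (2.927 / 0.96)² = 2 × 3.049² = 2 × 9.30 = 18.6.
Round up to the next whole participant.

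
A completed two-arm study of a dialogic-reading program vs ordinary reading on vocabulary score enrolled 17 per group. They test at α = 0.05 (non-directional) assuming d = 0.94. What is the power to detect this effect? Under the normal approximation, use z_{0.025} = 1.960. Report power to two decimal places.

power ≈ 0.78

For two equal groups, power = Φ(d·√(n/2) − z_{α/2}).
d·√(n/2) = 0.94 × √(17/2) = 0.94 × 2.915 = 2.741.
z_β = 2.741 − 1.960 = 0.781.
Power = Φ(0.781) = 0.782.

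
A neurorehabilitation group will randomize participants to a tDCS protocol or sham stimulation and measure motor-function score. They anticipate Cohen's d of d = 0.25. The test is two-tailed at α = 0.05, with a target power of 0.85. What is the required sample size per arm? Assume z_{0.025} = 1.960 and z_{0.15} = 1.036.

n = 288 per group

For two independent groups with equal n: n = 2·((z_{α/2} + z_β) / d)².
z_{α/2} + z_β = 1.960 + 1.036 = 2.996.
n = 2 × (2.996 / 0.25)² = 2 × 11.984² = 2 × 143.62 = 287.2.
Round up to the next whole participant.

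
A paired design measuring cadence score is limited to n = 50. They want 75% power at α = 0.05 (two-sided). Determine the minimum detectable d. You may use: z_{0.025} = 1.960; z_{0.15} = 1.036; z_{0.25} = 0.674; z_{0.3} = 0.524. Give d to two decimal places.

For a single sample (or paired design) of n = 50: d_min = (z_{α/2} + z_β)/√n.
z-sum = 1.960 + 0.674 = 2.634.
d_min = 2.634 / √50 = 2.634 / 7.071 = 0.373.

d_min ≈ 0.37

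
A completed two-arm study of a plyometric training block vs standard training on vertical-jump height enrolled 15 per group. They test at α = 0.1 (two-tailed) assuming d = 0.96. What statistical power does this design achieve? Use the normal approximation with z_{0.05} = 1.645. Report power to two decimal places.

power ≈ 0.84

For two equal groups, power = Φ(d·√(n/2) − z_{α/2}).
d·√(n/2) = 0.96 × √(15/2) = 0.96 × 2.739 = 2.629.
z_β = 2.629 − 1.645 = 0.984.
Power = Φ(0.984) = 0.837.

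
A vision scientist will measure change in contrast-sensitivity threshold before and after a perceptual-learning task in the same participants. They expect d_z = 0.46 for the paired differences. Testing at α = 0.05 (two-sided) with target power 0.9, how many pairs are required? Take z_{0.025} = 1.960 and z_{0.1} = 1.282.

For a paired (one-sample on differences) test: n = ((z_{α/2} + z_β) / d)².
z_{α/2} + z_β = 1.960 + 1.282 = 3.242.
n = (3.242 / 0.46)² = 7.048² = 49.67.
Round up.

n = 50 pairs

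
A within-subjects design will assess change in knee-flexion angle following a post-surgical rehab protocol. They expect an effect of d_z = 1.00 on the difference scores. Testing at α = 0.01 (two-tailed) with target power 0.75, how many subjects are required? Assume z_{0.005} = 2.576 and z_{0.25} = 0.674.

n = 11 pairs

For a paired (one-sample on differences) test: n = ((z_{α/2} + z_β) / d)².
z_{α/2} + z_β = 2.576 + 0.674 = 3.250.
n = (3.250 / 1.00)² = 3.250² = 10.56.
Round up.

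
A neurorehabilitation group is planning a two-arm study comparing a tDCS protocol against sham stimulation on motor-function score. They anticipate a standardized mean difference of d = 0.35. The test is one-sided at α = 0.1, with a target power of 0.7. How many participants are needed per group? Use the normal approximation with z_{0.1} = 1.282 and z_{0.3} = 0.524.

n = 54 per group

For two independent groups with equal n: n = 2·((z_{α} + z_β) / d)².
z_{α} + z_β = 1.282 + 0.524 = 1.806.
n = 2 × (1.806 / 0.35)² = 2 × 5.160² = 2 × 26.63 = 53.3.
Round up to the next whole participant.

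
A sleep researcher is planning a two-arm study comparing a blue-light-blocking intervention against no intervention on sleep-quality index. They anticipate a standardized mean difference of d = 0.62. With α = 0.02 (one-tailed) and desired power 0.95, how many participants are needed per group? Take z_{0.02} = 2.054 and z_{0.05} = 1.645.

n = 72 per group

For two independent groups with equal n: n = 2·((z_{α} + z_β) / d)².
z_{α} + z_β = 2.054 + 1.645 = 3.699.
n = 2 × (3.699 / 0.62)² = 2 × 5.966² = 2 × 35.59 = 71.2.
Round up to the next whole participant.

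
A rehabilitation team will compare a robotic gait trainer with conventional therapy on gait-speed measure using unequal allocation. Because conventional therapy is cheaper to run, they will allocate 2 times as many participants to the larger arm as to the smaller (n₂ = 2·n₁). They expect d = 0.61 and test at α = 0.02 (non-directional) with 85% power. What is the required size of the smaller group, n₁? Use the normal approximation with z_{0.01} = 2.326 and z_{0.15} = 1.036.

n₁ = 46

With allocation ratio k = n₂/n₁ = 2, Var(x̄₁−x̄₂) = σ²(1/n₁ + 1/(k·n₁)) = σ²·(k+1)/(k·n₁).
So n₁ = (1 + 1/k)·((z_{α/2} + z_β)/d)² = 1.500 × (3.362/0.61)².
n₁ = 1.500 × 30.38 = 45.6.
Round up: n₁ = 46, giving n₂ = 2 × 46 = 92.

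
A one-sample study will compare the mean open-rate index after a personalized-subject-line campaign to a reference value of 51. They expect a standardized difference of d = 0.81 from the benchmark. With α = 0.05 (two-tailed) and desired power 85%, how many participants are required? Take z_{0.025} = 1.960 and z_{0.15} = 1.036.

n = 14

For a one-sample test: n = ((z_{α/2} + z_β) / d)².
z_{α/2} + z_β = 1.960 + 1.036 = 2.996.
n = (2.996 / 0.81)² = 3.699² = 13.68.
Round up.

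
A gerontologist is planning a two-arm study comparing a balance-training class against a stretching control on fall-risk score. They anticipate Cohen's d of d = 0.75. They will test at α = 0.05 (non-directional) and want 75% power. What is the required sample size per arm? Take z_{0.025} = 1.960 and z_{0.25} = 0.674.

n = 25 per group

For two independent groups with equal n: n = 2·((z_{α/2} + z_β) / d)².
z_{α/2} + z_β = 1.960 + 0.674 = 2.634.
n = 2 × (2.634 / 0.75)² = 2 × 3.512² = 2 × 12.33 = 24.7.
Round up to the next whole participant.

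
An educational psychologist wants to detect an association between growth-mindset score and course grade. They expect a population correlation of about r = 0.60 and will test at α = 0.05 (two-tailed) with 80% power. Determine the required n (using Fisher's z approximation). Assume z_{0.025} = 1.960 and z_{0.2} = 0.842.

n = 20

Fisher's z: C = ½·ln((1+r)/(1−r)) = ½·ln(4.0000) = 0.6931.
n = ((z_{α/2} + z_β)/C)² + 3.
(1.960 + 0.842) / 0.6931 = 2.802 / 0.6931 = 4.043.
n = 4.043² + 3 = 16.34 + 3 = 19.3.
Round up.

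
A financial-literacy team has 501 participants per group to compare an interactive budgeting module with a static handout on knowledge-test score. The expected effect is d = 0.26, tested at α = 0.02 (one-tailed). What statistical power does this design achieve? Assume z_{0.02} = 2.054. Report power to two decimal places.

power ≈ 0.98

For two equal groups, power = Φ(d·√(n/2) − z_{α}).
d·√(n/2) = 0.26 × √(501/2) = 0.26 × 15.827 = 4.115.
z_β = 4.115 − 2.054 = 2.061.
Power = Φ(2.061) = 0.980.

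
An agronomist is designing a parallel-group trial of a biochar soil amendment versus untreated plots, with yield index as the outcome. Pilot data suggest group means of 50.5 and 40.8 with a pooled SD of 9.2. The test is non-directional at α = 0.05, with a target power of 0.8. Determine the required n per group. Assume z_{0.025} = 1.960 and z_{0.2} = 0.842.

n = 15 per group

Cohen's d = |M₁ − M₂| / SD_pooled = |50.5 − 40.8| / 9.2 = 9.7 / 9.2 = 1.054.
For two independent groups with equal n: n = 2·((z_{α/2} + z_β) / d)².
z_{α/2} + z_β = 1.960 + 0.842 = 2.802.
n = 2 × (2.802 / 1.054)² = 2 × 2.658² = 2 × 7.07 = 14.1.
Round up to the next whole participant.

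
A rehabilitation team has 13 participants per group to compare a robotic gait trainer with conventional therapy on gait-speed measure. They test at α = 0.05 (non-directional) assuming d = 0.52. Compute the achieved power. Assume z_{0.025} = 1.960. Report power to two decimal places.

For two equal groups, power = Φ(d·√(n/2) − z_{α/2}).
d·√(n/2) = 0.52 × √(13/2) = 0.52 × 2.550 = 1.326.
z_β = 1.326 − 1.960 = -0.634.
Power = Φ(-0.634) = 0.263.

power ≈ 0.26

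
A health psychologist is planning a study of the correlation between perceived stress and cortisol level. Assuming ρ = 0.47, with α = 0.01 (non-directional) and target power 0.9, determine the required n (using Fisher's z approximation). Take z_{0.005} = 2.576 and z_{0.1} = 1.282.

n = 61

Fisher's z: C = ½·ln((1+r)/(1−r)) = ½·ln(2.7736) = 0.5101.
n = ((z_{α/2} + z_β)/C)² + 3.
(2.576 + 1.282) / 0.5101 = 3.858 / 0.5101 = 7.563.
n = 7.563² + 3 = 57.20 + 3 = 60.2.
Round up.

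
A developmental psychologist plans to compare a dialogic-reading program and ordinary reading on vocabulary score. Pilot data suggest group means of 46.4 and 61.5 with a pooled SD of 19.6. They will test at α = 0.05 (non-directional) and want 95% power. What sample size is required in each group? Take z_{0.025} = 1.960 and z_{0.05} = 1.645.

Cohen's d = |M₁ − M₂| / SD_pooled = |46.4 − 61.5| / 19.6 = 15.1 / 19.6 = 0.770.
For two independent groups with equal n: n = 2·((z_{α/2} + z_β) / d)².
z_{α/2} + z_β = 1.960 + 1.645 = 3.605.
n = 2 × (3.605 / 0.770)² = 2 × 4.682² = 2 × 21.92 = 43.8.
Round up to the next whole participant.

n = 44 per group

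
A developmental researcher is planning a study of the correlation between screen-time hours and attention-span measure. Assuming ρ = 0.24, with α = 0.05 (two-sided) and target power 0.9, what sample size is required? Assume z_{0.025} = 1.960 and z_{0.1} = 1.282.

Fisher's z: C = ½·ln((1+r)/(1−r)) = ½·ln(1.6316) = 0.2448.
n = ((z_{α/2} + z_β)/C)² + 3.
(1.960 + 1.282) / 0.2448 = 3.242 / 0.2448 = 13.243.
n = 13.243² + 3 = 175.39 + 3 = 178.4.
Round up.

n = 179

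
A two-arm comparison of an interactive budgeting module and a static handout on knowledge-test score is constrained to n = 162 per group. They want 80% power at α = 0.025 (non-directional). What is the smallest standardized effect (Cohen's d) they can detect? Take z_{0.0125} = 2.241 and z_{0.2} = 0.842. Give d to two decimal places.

For two independent groups of n = 162 each: d_min = (z_{α/2} + z_β)·√(2/n).
z-sum = 2.241 + 0.842 = 3.083.
d_min = 3.083 × √(2/162) = 3.083 × 0.1111 = 0.343.

d_min ≈ 0.34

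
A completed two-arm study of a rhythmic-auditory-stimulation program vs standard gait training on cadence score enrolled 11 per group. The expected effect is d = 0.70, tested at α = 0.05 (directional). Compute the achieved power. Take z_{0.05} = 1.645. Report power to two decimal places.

power ≈ 0.50

For two equal groups, power = Φ(d·√(n/2) − z_{α}).
d·√(n/2) = 0.70 × √(11/2) = 0.70 × 2.345 = 1.642.
z_β = 1.642 − 1.645 = -0.003.
Power = Φ(-0.003) = 0.499.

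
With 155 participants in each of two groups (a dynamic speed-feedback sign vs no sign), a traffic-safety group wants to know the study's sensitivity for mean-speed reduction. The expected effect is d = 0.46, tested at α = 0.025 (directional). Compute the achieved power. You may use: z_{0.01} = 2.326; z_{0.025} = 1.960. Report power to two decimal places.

For two equal groups, power = Φ(d·√(n/2) − z_{α}).
d·√(n/2) = 0.46 × √(155/2) = 0.46 × 8.803 = 4.050.
z_β = 4.050 − 1.960 = 2.090.
Power = Φ(2.090) = 0.982.

power ≈ 0.98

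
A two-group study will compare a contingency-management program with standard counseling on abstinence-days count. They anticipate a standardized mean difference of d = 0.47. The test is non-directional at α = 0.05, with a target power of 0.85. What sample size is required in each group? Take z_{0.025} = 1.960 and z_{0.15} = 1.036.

For two independent groups with equal n: n = 2·((z_{α/2} + z_β) / d)².
z_{α/2} + z_β = 1.960 + 1.036 = 2.996.
n = 2 × (2.996 / 0.47)² = 2 × 6.374² = 2 × 40.63 = 81.3.
Round up to the next whole participant.

n = 82 per group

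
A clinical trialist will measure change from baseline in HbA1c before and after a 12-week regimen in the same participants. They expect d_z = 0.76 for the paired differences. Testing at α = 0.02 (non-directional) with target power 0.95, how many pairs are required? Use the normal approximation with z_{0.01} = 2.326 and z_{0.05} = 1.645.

n = 28 pairs

For a paired (one-sample on differences) test: n = ((z_{α/2} + z_β) / d)².
z_{α/2} + z_β = 2.326 + 1.645 = 3.971.
n = (3.971 / 0.76)² = 5.225² = 27.30.
Round up.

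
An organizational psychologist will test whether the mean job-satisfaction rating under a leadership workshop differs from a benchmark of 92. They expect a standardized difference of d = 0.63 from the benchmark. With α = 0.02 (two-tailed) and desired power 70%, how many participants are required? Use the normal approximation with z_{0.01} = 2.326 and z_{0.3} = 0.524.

n = 21

For a one-sample test: n = ((z_{α/2} + z_β) / d)².
z_{α/2} + z_β = 2.326 + 0.524 = 2.850.
n = (2.850 / 0.63)² = 4.524² = 20.46.
Round up.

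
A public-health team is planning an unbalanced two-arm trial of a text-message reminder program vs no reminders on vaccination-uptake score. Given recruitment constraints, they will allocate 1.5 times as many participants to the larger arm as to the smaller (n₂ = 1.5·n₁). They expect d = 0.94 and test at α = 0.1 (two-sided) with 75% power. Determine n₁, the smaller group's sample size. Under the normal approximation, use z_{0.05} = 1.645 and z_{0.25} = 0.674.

With allocation ratio k = n₂/n₁ = 1.5, Var(x̄₁−x̄₂) = σ²(1/n₁ + 1/(k·n₁)) = σ²·(k+1)/(k·n₁).
So n₁ = (1 + 1/k)·((z_{α/2} + z_β)/d)² = 1.667 × (2.319/0.94)².
n₁ = 1.667 × 6.09 = 10.1.
Round up: n₁ = 11, giving n₂ = ⌈1.5 × 11⌉ = ⌈16.5⌉ = 17.

n₁ = 11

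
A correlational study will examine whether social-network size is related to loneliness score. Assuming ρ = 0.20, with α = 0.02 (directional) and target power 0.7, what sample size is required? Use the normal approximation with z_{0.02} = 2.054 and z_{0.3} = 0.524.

Fisher's z: C = ½·ln((1+r)/(1−r)) = ½·ln(1.5000) = 0.2027.
n = ((z_{α} + z_β)/C)² + 3.
(2.054 + 0.524) / 0.2027 = 2.578 / 0.2027 = 12.718.
n = 12.718² + 3 = 161.76 + 3 = 164.8.
Round up.

n = 165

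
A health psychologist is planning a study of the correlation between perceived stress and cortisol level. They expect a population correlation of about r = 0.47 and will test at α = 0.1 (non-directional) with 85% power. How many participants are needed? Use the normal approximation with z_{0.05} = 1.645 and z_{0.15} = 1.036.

n = 31

Fisher's z: C = ½·ln((1+r)/(1−r)) = ½·ln(2.7736) = 0.5101.
n = ((z_{α/2} + z_β)/C)² + 3.
(1.645 + 1.036) / 0.5101 = 2.681 / 0.5101 = 5.256.
n = 5.256² + 3 = 27.62 + 3 = 30.6.
Round up.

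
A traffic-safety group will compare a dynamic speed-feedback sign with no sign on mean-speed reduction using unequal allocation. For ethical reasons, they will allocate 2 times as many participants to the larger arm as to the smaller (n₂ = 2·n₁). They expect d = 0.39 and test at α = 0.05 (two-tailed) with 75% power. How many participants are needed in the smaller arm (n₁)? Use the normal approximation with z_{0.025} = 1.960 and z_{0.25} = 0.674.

With allocation ratio k = n₂/n₁ = 2, Var(x̄₁−x̄₂) = σ²(1/n₁ + 1/(k·n₁)) = σ²·(k+1)/(k·n₁).
So n₁ = (1 + 1/k)·((z_{α/2} + z_β)/d)² = 1.500 × (2.634/0.39)².
n₁ = 1.500 × 45.61 = 68.4.
Round up: n₁ = 69, giving n₂ = 2 × 69 = 138.

n₁ = 69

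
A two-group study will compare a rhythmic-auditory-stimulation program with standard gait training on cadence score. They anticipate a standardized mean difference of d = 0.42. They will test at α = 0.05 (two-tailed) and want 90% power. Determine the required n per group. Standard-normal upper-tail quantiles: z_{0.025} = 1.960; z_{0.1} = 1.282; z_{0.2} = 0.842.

n = 120 per group

For two independent groups with equal n: n = 2·((z_{α/2} + z_β) / d)².
z_{α/2} + z_β = 1.960 + 1.282 = 3.242.
n = 2 × (3.242 / 0.42)² = 2 × 7.719² = 2 × 59.58 = 119.2.
Round up to the next whole participant.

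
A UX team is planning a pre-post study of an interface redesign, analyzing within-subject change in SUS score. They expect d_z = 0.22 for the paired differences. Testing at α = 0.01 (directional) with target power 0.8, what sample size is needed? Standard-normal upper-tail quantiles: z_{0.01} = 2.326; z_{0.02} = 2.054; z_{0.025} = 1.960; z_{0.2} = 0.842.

For a paired (one-sample on differences) test: n = ((z_{α} + z_β) / d)².
z_{α} + z_β = 2.326 + 0.842 = 3.168.
n = (3.168 / 0.22)² = 14.400² = 207.36.
Round up.

n = 208 pairs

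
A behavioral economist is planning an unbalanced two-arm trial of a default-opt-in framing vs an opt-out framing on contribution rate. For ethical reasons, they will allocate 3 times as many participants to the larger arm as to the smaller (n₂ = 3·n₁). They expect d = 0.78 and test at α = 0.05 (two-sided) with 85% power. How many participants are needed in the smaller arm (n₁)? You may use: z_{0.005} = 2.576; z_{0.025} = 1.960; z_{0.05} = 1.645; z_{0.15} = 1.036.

n₁ = 20

With allocation ratio k = n₂/n₁ = 3, Var(x̄₁−x̄₂) = σ²(1/n₁ + 1/(k·n₁)) = σ²·(k+1)/(k·n₁).
So n₁ = (1 + 1/k)·((z_{α/2} + z_β)/d)² = 1.333 × (2.996/0.78)².
n₁ = 1.333 × 14.75 = 19.7.
Round up: n₁ = 20, giving n₂ = 3 × 20 = 60.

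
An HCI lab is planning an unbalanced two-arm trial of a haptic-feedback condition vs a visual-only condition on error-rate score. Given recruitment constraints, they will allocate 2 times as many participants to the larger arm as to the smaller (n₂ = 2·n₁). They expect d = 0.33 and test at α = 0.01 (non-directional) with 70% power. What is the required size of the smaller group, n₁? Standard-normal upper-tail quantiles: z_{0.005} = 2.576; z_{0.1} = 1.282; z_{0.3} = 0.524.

n₁ = 133

With allocation ratio k = n₂/n₁ = 2, Var(x̄₁−x̄₂) = σ²(1/n₁ + 1/(k·n₁)) = σ²·(k+1)/(k·n₁).
So n₁ = (1 + 1/k)·((z_{α/2} + z_β)/d)² = 1.500 × (3.100/0.33)².
n₁ = 1.500 × 88.25 = 132.4.
Round up: n₁ = 133, giving n₂ = 2 × 133 = 266.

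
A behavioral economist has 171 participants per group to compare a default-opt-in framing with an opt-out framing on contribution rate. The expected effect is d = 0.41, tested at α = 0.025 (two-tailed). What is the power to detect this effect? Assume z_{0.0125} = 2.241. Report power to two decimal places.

For two equal groups, power = Φ(d·√(n/2) − z_{α/2}).
d·√(n/2) = 0.41 × √(171/2) = 0.41 × 9.247 = 3.791.
z_β = 3.791 − 2.241 = 1.550.
Power = Φ(1.550) = 0.939.

power ≈ 0.94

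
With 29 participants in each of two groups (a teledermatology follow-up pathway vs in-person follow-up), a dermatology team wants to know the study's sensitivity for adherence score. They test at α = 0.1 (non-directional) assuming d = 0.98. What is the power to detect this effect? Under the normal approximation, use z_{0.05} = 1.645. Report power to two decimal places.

power ≈ 0.98

For two equal groups, power = Φ(d·√(n/2) − z_{α/2}).
d·√(n/2) = 0.98 × √(29/2) = 0.98 × 3.808 = 3.732.
z_β = 3.732 − 1.645 = 2.087.
Power = Φ(2.087) = 0.982.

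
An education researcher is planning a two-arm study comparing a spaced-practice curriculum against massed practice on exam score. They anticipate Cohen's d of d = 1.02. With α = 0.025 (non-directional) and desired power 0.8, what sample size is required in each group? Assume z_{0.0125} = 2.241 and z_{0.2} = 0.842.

n = 19 per group

For two independent groups with equal n: n = 2·((z_{α/2} + z_β) / d)².
z_{α/2} + z_β = 2.241 + 0.842 = 3.083.
n = 2 × (3.083 / 1.02)² = 2 × 3.023² = 2 × 9.14 = 18.3.
Round up to the next whole participant.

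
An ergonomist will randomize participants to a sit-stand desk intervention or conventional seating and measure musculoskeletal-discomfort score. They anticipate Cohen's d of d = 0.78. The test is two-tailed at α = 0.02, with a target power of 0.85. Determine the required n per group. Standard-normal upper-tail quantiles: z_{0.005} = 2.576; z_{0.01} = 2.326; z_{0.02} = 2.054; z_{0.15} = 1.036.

For two independent groups with equal n: n = 2·((z_{α/2} + z_β) / d)².
z_{α/2} + z_β = 2.326 + 1.036 = 3.362.
n = 2 × (3.362 / 0.78)² = 2 × 4.310² = 2 × 18.58 = 37.2.
Round up to the next whole participant.

n = 38 per group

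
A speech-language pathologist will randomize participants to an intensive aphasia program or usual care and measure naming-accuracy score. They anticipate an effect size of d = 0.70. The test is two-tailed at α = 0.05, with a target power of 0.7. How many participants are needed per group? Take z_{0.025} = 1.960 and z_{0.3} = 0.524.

n = 26 per group

For two independent groups with equal n: n = 2·((z_{α/2} + z_β) / d)².
z_{α/2} + z_β = 1.960 + 0.524 = 2.484.
n = 2 × (2.484 / 0.70)² = 2 × 3.549² = 2 × 12.59 = 25.2.
Round up to the next whole participant.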